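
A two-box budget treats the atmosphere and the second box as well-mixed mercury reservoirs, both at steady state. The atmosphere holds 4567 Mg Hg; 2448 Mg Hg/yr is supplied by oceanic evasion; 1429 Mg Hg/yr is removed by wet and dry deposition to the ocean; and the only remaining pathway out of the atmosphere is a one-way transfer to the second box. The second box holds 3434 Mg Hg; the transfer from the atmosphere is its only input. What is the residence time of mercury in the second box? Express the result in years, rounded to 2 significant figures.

Balance the atmosphere: ΣF_in = 2448.0 Mg Hg/yr.
Transfer to the second box = ΣF_in − (1429) = 1019.0 Mg Hg/yr.
At steady state the output of the second box equals its input, 1019.0 Mg Hg/yr.
τ = M / F = 3434 / 1019.0 = 3.370 yr.

3.4 yr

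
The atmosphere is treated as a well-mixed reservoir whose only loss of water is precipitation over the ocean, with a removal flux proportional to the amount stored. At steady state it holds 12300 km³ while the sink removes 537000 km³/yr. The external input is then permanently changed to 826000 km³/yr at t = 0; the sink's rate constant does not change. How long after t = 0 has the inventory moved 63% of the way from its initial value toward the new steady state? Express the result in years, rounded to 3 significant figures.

0.0228 yr

τ = M₀/F₀ = 12300/537000 = 0.02291 yr.
The remaining gap fraction is e^(−t/τ); 63% covered ⇒ e^(−t/τ) = 0.370.
t = −τ ln(0.370) = 0.02291 × 0.9943 = 0.02277 yr.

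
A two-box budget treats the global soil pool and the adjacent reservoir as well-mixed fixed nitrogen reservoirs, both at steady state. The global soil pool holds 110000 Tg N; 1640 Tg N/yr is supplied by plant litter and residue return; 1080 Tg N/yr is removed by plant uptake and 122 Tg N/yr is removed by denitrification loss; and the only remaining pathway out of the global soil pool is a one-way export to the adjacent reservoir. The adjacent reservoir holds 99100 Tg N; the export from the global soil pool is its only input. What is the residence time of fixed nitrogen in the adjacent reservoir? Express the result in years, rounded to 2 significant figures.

230 yr

Balance the global soil pool: ΣF_in = 1640.0 Tg N/yr.
Export to the adjacent reservoir = ΣF_in − (1080 + 122) = 438.00 Tg N/yr.
At steady state the output of the adjacent reservoir equals its input, 438.00 Tg N/yr.
τ = M / F = 99100 / 438.00 = 226.3 yr.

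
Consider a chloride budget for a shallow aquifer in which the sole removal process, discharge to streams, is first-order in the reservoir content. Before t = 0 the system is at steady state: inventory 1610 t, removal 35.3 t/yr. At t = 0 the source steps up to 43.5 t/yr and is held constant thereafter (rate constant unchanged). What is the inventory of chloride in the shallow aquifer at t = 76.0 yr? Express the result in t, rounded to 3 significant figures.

1910 t

τ = M₀/F₀ = 1610/35.3 = 45.61 yr; rate constant k = 1/τ.
New steady state M_∞ = F₁/k = F₁·τ = 43.5 × 45.61 = 1984.0 t.
M(t) = M_∞ + (M₀ − M_∞)·e^(−t/τ); t/τ = 76.0/45.61 = 1.666, so e^(−t/τ) = 0.1889.
M(t) = 1984.0 − 374.0 × 0.1889 = 1913.3 t.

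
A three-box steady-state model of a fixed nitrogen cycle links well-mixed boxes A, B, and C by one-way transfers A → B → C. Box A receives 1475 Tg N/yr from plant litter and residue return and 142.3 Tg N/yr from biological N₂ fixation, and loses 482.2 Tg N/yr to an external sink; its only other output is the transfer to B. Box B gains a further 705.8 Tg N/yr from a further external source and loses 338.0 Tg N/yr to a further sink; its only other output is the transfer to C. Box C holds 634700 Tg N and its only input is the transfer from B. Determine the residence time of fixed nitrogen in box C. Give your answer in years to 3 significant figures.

Box A: F(A→B) = (1475 + 142.3) − 482.2 = 1135.1 Tg N/yr.
Box B: F(B→C) = (1135.1 + 705.8) − 338.0 = 1502.9 Tg N/yr.
Box C throughput = its input = 1502.9 Tg N/yr; τ = 634700 / 1502.9 = 422.3 yr.

422 yr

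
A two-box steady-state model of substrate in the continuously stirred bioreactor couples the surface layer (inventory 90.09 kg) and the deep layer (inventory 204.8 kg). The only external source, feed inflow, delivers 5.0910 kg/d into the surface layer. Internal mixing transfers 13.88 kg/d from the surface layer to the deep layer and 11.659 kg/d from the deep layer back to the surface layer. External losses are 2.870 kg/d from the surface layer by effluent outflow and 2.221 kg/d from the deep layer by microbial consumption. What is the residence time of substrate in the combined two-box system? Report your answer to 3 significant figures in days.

57.9 d

Treat the two boxes together as one reservoir: the mixing fluxes between them are internal recycling, so τ = ΣM / Σ(external losses).
M_total = 90.09 + 204.8 = 294.89 kg.
ΣF_external_out = 2.870 + 2.221 = 5.0910 kg/d.
τ = M_total / ΣF_ext = 294.89 / 5.0910 = 57.92 d.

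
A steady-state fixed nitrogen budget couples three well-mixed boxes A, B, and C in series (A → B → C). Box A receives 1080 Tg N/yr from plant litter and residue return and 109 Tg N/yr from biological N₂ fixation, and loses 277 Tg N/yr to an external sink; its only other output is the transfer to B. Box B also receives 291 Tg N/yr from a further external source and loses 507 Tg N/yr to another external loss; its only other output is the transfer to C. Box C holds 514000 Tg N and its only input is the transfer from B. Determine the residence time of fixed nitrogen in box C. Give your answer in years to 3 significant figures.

Box A: F(A→B) = (1080 + 109) − 277 = 912.00 Tg N/yr.
Box B: F(B→C) = (912.00 + 291) − 507 = 696.00 Tg N/yr.
Box C throughput = its input = 696.00 Tg N/yr; τ = 514000 / 696.00 = 738.5 yr.

739 yr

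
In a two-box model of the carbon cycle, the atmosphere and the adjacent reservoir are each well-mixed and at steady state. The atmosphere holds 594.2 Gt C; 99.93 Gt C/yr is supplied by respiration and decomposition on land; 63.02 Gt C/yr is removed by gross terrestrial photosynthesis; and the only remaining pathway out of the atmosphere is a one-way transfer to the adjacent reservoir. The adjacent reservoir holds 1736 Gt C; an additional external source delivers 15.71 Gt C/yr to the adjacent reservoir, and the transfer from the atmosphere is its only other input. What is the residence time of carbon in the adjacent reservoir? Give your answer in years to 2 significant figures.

33 yr

Balance the atmosphere: ΣF_in = 99.930 Gt C/yr.
Transfer to the adjacent reservoir = ΣF_in − (63.02) = 36.910 Gt C/yr.
Total input to the adjacent reservoir = 36.910 + 15.71 = 52.620 Gt C/yr; at steady state this equals its total output.
τ = M / F = 1736 / 52.620 = 32.99 yr.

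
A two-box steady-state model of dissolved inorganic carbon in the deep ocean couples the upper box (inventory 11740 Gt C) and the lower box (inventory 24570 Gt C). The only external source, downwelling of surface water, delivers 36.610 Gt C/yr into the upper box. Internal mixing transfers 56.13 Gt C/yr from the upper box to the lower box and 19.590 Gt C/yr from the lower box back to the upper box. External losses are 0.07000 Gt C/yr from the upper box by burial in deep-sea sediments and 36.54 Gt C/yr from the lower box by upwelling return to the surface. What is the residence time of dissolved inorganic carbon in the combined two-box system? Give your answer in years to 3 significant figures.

992 yr

For the system as a whole, the A↔B exchange is internal and contributes nothing to the throughput; only the external sinks remove mass.
M_total = 11740 + 24570 = 36310 Gt C.
ΣF_external_out = 0.07000 + 36.54 = 36.610 Gt C/yr.
τ = M_total / ΣF_ext = 36310 / 36.610 = 991.8 yr.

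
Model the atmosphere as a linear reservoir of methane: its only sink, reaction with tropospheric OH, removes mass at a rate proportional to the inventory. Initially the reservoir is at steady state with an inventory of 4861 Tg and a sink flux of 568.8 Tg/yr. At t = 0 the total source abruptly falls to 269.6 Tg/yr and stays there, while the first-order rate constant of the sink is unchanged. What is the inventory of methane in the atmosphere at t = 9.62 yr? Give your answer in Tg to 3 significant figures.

Residence time τ = M₀/F₀ = 8.546 yr. The eventual steady state is M_∞ = M₀·(F₁/F₀) = 4861 × 269.6/568.8 = 2304.0 Tg.
The anomaly ΔM(t) = M(t) − M_∞ decays as ΔM₀·e^(−t/τ) with ΔM₀ = 4861 − 2304.0 = 2557 Tg.
At t = 9.62 yr, e^(−t/τ) = e^(−1.126) = 0.3244, so ΔM = 829.6 Tg and M = 2304.0 + 829.6 = 3133.6 Tg.

3130 Tg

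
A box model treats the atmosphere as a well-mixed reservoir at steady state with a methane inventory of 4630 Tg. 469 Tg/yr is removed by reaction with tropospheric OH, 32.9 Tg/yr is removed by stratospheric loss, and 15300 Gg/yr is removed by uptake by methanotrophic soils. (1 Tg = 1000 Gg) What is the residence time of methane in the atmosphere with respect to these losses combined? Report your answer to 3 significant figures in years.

8.95 yr

Convert the uptake by methanotrophic soils flux: 15300 Gg/yr = 15.30 Tg/yr.
Total removal = 469.0 + 32.90 + 15.30 = 517.20 Tg/yr.
τ = M / ΣF_out = 4630 / 517.20 = 8.952 yr.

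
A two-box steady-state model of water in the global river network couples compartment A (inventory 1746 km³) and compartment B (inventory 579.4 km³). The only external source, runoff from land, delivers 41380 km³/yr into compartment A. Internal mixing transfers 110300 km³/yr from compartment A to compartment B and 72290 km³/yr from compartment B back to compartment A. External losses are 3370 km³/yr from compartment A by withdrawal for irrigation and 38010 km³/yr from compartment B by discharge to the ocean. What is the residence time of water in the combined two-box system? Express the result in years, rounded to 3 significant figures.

0.0562 yr

For the system as a whole, the A↔B exchange is internal and contributes nothing to the throughput; only the external sinks remove mass.
M_total = 1746 + 579.4 = 2325.4 km³.
ΣF_external_out = 3370 + 38010 = 41380 km³/yr.
τ = M_total / ΣF_ext = 2325.4 / 41380 = 0.05620 yr.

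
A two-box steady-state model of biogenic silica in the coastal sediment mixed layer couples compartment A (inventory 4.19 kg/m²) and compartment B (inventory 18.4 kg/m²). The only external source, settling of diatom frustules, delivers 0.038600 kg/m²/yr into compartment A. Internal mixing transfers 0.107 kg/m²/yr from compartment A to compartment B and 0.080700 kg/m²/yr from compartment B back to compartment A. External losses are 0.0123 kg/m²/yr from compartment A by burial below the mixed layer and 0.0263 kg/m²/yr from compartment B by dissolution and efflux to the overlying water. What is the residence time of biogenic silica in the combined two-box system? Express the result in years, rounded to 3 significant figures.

585 yr

Treat the two boxes together as one reservoir: the mixing fluxes between them are internal recycling, so τ = ΣM / Σ(external losses).
M_total = 4.19 + 18.4 = 22.590 kg/m².
ΣF_external_out = 0.0123 + 0.0263 = 0.038600 kg/m²/yr.
τ = M_total / ΣF_ext = 22.590 / 0.038600 = 585.2 yr.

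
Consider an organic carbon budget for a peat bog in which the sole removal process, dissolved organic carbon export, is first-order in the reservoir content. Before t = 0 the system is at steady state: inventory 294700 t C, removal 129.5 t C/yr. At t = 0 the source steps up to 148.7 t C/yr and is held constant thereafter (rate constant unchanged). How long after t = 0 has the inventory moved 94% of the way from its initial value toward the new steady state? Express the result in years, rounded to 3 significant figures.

6400 yr

τ = M₀/F₀ = 294700/129.5 = 2276 yr.
The remaining gap fraction is e^(−t/τ); 94% covered ⇒ e^(−t/τ) = 0.0600.
t = −τ ln(0.0600) = 2276 × 2.813 = 6402 yr.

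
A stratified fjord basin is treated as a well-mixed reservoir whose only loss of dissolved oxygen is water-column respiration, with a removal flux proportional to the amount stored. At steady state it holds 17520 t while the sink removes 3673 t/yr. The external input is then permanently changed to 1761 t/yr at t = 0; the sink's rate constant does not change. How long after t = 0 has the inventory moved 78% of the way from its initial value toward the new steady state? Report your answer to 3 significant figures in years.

τ = M₀/F₀ = 17520/3673 = 4.770 yr.
The remaining gap fraction is e^(−t/τ); 78% covered ⇒ e^(−t/τ) = 0.220.
t = −τ ln(0.220) = 4.770 × 1.514 = 7.222 yr.

7.22 yr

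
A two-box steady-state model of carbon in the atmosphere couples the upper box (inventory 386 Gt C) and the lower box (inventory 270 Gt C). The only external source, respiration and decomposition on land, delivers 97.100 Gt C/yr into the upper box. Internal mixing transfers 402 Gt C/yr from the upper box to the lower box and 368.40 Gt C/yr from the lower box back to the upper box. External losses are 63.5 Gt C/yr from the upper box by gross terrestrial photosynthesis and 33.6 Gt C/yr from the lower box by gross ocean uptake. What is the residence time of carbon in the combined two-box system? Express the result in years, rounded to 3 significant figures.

6.76 yr

For the system as a whole, the A↔B exchange is internal and contributes nothing to the throughput; only the external sinks remove mass.
M_total = 386 + 270 = 656.00 Gt C.
ΣF_external_out = 63.5 + 33.6 = 97.100 Gt C/yr.
τ = M_total / ΣF_ext = 656.00 / 97.100 = 6.756 yr.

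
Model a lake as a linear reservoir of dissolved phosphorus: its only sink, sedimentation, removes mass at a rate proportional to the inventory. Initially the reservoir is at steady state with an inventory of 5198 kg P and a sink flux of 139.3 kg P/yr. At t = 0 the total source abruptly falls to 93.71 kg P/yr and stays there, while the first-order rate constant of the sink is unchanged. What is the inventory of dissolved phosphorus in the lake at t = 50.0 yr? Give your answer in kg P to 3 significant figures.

3940 kg P

τ = M₀/F₀ = 5198/139.3 = 37.32 yr; rate constant k = 1/τ.
New steady state M_∞ = F₁/k = F₁·τ = 93.71 × 37.32 = 3496.8 kg P.
M(t) = M_∞ + (M₀ − M_∞)·e^(−t/τ); t/τ = 50.0/37.32 = 1.340, so e^(−t/τ) = 0.2619.
M(t) = 3496.8 + 1701 × 0.2619 = 3942.3 kg P.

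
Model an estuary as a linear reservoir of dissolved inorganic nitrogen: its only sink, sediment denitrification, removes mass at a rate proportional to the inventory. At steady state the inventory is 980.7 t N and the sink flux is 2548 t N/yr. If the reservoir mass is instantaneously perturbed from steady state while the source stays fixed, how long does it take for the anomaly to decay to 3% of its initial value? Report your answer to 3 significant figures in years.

1.35 yr

For a linear reservoir the anomaly decays as exp(−t/τ) with τ = M/F = 980.7/2548 = 0.3849 yr.
exp(−t/τ) = 0.03 ⇒ t = −τ ln(0.03) = 0.3849 × 3.507 = 1.350 yr.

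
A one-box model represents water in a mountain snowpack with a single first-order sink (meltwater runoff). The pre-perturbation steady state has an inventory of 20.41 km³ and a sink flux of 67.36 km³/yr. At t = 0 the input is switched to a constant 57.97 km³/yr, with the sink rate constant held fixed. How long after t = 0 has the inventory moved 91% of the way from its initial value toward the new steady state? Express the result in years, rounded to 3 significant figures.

0.730 yr

τ = M₀/F₀ = 20.41/67.36 = 0.3030 yr.
The remaining gap fraction is e^(−t/τ); 91% covered ⇒ e^(−t/τ) = 0.0900.
t = −τ ln(0.0900) = 0.3030 × 2.408 = 0.7296 yr.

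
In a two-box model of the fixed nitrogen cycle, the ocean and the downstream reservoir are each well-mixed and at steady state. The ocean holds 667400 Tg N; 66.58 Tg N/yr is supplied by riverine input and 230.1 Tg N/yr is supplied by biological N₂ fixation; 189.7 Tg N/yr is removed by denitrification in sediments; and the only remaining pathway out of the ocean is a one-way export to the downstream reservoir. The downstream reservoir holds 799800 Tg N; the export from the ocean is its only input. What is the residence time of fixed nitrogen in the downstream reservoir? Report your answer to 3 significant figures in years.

Balance the ocean: ΣF_in = 66.58 + 230.1 = 296.68 Tg N/yr.
Export to the downstream reservoir = ΣF_in − (189.7) = 106.98 Tg N/yr.
At steady state the output of the downstream reservoir equals its input, 106.98 Tg N/yr.
τ = M / F = 799800 / 106.98 = 7476 yr.

7480 yr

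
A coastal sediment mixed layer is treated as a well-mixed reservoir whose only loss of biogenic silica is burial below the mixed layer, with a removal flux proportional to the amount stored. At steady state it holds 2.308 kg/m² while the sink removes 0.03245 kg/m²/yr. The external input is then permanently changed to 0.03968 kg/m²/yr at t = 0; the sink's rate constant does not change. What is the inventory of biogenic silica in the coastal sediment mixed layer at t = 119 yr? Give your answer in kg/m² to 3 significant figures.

2.73 kg/m²

τ = M₀/F₀ = 2.308/0.03245 = 71.12 yr; rate constant k = 1/τ.
New steady state M_∞ = F₁/k = F₁·τ = 0.03968 × 71.12 = 2.8222 kg/m².
M(t) = M_∞ + (M₀ − M_∞)·e^(−t/τ); t/τ = 119/71.12 = 1.673, so e^(−t/τ) = 0.1877.
M(t) = 2.8222 − 0.5142 × 0.1877 = 2.7257 kg/m².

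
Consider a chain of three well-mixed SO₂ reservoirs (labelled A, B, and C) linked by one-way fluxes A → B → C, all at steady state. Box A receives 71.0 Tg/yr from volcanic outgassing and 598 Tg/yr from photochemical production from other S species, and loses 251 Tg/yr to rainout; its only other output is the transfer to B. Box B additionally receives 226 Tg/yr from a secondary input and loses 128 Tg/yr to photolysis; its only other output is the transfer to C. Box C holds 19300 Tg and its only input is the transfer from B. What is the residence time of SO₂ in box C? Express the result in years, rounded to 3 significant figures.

37.4 yr

Box A: F(A→B) = (71.0 + 598) − 251 = 418.00 Tg/yr.
Box B: F(B→C) = (418.00 + 226) − 128 = 516.00 Tg/yr.
Box C throughput = its input = 516.00 Tg/yr; τ = 19300 / 516.00 = 37.40 yr.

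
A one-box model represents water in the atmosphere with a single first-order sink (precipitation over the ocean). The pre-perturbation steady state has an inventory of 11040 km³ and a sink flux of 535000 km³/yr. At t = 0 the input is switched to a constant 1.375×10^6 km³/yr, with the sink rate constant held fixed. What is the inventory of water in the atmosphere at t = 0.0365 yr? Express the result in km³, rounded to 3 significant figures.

25400 km³

The sink rate constant is k = F₀/M₀ = 535000/11040 = 48.46 yr⁻¹.
Solving dM/dt = F₁ − kM with M(0) = M₀ gives M(t) = F₁/k + (M₀ − F₁/k)·e^(−kt).
F₁/k = 1.375×10^6/48.46 = 28374 km³; kt = 48.46 × 0.0365 = 1.769, e^(−kt) = 0.1705.
M(0.0365) = 28374 + (11040 − 28374) × 0.1705 = 28374 − 2956 = 25418 km³.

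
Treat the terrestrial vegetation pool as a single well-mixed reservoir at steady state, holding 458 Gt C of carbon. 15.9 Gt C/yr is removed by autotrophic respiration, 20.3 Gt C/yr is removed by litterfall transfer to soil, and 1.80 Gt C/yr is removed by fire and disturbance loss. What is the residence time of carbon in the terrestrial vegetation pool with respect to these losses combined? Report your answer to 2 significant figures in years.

Total removal = 15.90 + 20.30 + 1.800 = 38.000 Gt C/yr.
τ = M / ΣF_out = 458 / 38.000 = 12.05 yr.

12 yr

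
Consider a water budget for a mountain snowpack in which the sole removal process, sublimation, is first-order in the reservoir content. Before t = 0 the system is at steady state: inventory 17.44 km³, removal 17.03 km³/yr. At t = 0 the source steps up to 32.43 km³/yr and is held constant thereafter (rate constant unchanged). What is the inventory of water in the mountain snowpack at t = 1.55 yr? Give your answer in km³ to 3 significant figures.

29.7 km³

τ = M₀/F₀ = 17.44/17.03 = 1.024 yr; rate constant k = 1/τ.
New steady state M_∞ = F₁/k = F₁·τ = 32.43 × 1.024 = 33.211 km³.
M(t) = M_∞ + (M₀ − M_∞)·e^(−t/τ); t/τ = 1.55/1.024 = 1.514, so e^(−t/τ) = 0.2201.
M(t) = 33.211 − 15.77 × 0.2201 = 29.739 km³.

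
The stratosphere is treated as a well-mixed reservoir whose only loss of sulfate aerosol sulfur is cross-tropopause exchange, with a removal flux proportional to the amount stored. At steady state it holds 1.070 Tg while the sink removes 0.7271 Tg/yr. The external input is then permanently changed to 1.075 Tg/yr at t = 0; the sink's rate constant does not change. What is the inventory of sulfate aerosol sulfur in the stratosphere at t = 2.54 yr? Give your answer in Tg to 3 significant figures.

1.49 Tg

τ = M₀/F₀ = 1.070/0.7271 = 1.472 yr; rate constant k = 1/τ.
New steady state M_∞ = F₁/k = F₁·τ = 1.075 × 1.472 = 1.5820 Tg.
M(t) = M_∞ + (M₀ − M_∞)·e^(−t/τ); t/τ = 2.54/1.472 = 1.726, so e^(−t/τ) = 0.1780.
M(t) = 1.5820 − 0.5120 × 0.1780 = 1.4908 Tg.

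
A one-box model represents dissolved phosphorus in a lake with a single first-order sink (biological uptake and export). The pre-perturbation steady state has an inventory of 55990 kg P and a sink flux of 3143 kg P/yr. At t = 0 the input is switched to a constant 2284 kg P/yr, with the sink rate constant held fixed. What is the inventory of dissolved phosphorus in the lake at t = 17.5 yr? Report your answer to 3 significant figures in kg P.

46400 kg P

τ = M₀/F₀ = 55990/3143 = 17.81 yr; rate constant k = 1/τ.
New steady state M_∞ = F₁/k = F₁·τ = 2284 × 17.81 = 40688 kg P.
M(t) = M_∞ + (M₀ − M_∞)·e^(−t/τ); t/τ = 17.5/17.81 = 0.9824, so e^(−t/τ) = 0.3744.
M(t) = 40688 + 15300 × 0.3744 = 46417 kg P.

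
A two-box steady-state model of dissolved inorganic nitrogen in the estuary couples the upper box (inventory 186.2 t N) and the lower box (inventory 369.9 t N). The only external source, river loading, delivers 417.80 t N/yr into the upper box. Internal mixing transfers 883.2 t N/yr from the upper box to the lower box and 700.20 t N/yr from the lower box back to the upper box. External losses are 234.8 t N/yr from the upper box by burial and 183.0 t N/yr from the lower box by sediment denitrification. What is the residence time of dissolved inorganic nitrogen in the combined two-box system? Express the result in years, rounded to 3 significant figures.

1.33 yr

For the system as a whole, the A↔B exchange is internal and contributes nothing to the throughput; only the external sinks remove mass.
M_total = 186.2 + 369.9 = 556.10 t N.
ΣF_external_out = 234.8 + 183.0 = 417.80 t N/yr.
τ = M_total / ΣF_ext = 556.10 / 417.80 = 1.331 yr.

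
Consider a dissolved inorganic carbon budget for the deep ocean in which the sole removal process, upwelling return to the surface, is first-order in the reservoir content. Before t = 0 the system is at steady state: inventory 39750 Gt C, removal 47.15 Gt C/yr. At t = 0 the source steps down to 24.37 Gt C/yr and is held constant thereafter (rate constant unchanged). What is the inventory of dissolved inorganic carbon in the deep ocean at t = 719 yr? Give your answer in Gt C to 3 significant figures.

28700 Gt C

Residence time τ = M₀/F₀ = 843.1 yr. The eventual steady state is M_∞ = M₀·(F₁/F₀) = 39750 × 24.37/47.15 = 20545 Gt C.
The anomaly ΔM(t) = M(t) − M_∞ decays as ΔM₀·e^(−t/τ) with ΔM₀ = 39750 − 20545 = 19200 Gt C.
At t = 719 yr, e^(−t/τ) = e^(−0.8529) = 0.4262, so ΔM = 8185 Gt C and M = 20545 + 8185 = 28730 Gt C.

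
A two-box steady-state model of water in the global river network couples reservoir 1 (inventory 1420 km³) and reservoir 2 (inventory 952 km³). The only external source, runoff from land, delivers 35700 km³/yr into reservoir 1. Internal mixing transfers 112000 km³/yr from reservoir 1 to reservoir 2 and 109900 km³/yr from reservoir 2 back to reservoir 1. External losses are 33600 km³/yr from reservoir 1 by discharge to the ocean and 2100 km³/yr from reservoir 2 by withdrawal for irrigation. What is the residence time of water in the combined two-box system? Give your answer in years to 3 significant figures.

0.0664 yr

Treat the two boxes together as one reservoir: the mixing fluxes between them are internal recycling, so τ = ΣM / Σ(external losses).
M_total = 1420 + 952 = 2372.0 km³.
ΣF_external_out = 33600 + 2100 = 35700 km³/yr.
τ = M_total / ΣF_ext = 2372.0 / 35700 = 0.06644 yr.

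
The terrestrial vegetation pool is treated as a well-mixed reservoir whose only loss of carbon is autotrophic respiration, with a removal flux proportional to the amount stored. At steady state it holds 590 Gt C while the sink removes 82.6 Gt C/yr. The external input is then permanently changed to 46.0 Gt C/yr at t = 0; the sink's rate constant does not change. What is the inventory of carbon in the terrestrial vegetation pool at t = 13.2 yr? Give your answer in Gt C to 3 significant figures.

370 Gt C

The sink rate constant is k = F₀/M₀ = 82.6/590 = 0.1400 yr⁻¹.
Solving dM/dt = F₁ − kM with M(0) = M₀ gives M(t) = F₁/k + (M₀ − F₁/k)·e^(−kt).
F₁/k = 46.0/0.1400 = 328.57 Gt C; kt = 0.1400 × 13.2 = 1.848, e^(−kt) = 0.1576.
M(13.2) = 328.57 + (590 − 328.57) × 0.1576 = 328.57 + 41.19 = 369.76 Gt C.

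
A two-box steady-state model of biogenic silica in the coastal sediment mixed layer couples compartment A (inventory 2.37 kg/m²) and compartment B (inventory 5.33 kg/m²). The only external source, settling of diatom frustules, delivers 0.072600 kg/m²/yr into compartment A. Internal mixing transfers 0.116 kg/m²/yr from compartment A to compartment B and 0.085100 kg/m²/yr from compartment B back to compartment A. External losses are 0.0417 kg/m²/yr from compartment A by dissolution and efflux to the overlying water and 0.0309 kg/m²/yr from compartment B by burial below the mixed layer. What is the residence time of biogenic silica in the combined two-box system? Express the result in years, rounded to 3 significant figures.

106 yr

Treat the two boxes together as one reservoir: the mixing fluxes between them are internal recycling, so τ = ΣM / Σ(external losses).
M_total = 2.37 + 5.33 = 7.7000 kg/m².
ΣF_external_out = 0.0417 + 0.0309 = 0.072600 kg/m²/yr.
τ = M_total / ΣF_ext = 7.7000 / 0.072600 = 106.1 yr.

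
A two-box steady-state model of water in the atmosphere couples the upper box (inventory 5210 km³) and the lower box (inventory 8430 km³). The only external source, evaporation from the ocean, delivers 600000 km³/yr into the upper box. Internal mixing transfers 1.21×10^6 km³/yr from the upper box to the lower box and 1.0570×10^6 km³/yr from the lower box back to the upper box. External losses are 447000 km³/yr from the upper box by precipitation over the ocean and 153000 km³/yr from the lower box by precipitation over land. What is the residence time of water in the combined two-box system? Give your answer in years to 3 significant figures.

0.0227 yr

Residence time in the combined system uses the total inventory and the total *external* removal — internal exchanges between the two boxes cancel.
M_total = 5210 + 8430 = 13640 km³.
ΣF_external_out = 447000 + 153000 = 600000 km³/yr.
τ = M_total / ΣF_ext = 13640 / 600000 = 0.02273 yr.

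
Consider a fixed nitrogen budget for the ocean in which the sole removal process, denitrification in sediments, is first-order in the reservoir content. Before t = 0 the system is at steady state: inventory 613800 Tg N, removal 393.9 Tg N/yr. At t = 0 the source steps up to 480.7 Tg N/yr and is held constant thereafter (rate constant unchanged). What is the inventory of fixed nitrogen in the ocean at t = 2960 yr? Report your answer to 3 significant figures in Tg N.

Residence time τ = M₀/F₀ = 1558 yr. The eventual steady state is M_∞ = M₀·(F₁/F₀) = 613800 × 480.7/393.9 = 749060 Tg N.
The anomaly ΔM(t) = M(t) − M_∞ decays as ΔM₀·e^(−t/τ) with ΔM₀ = 613800 − 749060 = −135300 Tg N.
At t = 2960 yr, e^(−t/τ) = e^(−1.900) = 0.1496, so ΔM = −20240 Tg N and M = 749060 − 20240 = 728820 Tg N.

729000 Tg N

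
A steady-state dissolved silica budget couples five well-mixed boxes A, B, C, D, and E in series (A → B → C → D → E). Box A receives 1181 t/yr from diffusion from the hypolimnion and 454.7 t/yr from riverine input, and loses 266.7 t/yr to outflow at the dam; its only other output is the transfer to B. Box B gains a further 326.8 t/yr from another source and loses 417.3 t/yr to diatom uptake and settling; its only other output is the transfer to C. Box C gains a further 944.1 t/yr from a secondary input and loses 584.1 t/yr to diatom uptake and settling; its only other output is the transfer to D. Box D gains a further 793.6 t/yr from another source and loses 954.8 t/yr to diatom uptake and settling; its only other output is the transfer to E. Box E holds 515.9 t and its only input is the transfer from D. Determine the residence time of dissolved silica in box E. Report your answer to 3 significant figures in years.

0.349 yr

Box A: F(A→B) = (1181 + 454.7) − 266.7 = 1369.0 t/yr.
Box B: F(B→C) = (1369.0 + 326.8) − 417.3 = 1278.5 t/yr.
Box C: F(C→D) = (1278.5 + 944.1) − 584.1 = 1638.5 t/yr.
Box D: F(D→E) = (1638.5 + 793.6) − 954.8 = 1477.3 t/yr.
Box E throughput = its input = 1477.3 t/yr; τ = 515.9 / 1477.3 = 0.3492 yr.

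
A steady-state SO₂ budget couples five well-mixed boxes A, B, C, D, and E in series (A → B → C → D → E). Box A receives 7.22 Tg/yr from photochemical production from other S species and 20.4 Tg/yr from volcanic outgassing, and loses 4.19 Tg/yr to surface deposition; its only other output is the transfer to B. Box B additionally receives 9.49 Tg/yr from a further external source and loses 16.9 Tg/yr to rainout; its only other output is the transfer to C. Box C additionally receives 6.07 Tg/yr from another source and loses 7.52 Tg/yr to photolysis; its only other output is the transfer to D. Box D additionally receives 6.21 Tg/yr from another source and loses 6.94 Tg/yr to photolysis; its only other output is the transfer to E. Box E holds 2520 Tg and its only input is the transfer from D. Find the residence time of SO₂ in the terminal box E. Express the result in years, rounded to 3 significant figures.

Box A: F(A→B) = (7.22 + 20.4) − 4.19 = 23.430 Tg/yr.
Box B: F(B→C) = (23.430 + 9.49) − 16.9 = 16.020 Tg/yr.
Box C: F(C→D) = (16.020 + 6.07) − 7.52 = 14.570 Tg/yr.
Box D: F(D→E) = (14.570 + 6.21) − 6.94 = 13.840 Tg/yr.
Box E throughput = its input = 13.840 Tg/yr; τ = 2520 / 13.840 = 182.1 yr.

182 yr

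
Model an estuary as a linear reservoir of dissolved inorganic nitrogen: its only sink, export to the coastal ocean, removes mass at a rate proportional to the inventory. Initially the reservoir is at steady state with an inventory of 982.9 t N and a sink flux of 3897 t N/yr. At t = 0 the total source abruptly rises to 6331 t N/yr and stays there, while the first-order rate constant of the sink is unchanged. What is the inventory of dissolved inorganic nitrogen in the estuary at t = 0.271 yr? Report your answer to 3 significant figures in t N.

1390 t N

The sink rate constant is k = F₀/M₀ = 3897/982.9 = 3.965 yr⁻¹.
Solving dM/dt = F₁ − kM with M(0) = M₀ gives M(t) = F₁/k + (M₀ − F₁/k)·e^(−kt).
F₁/k = 6331/3.965 = 1596.8 t N; kt = 3.965 × 0.271 = 1.074, e^(−kt) = 0.3415.
M(0.271) = 1596.8 + (982.9 − 1596.8) × 0.3415 = 1596.8 − 209.6 = 1387.2 t N.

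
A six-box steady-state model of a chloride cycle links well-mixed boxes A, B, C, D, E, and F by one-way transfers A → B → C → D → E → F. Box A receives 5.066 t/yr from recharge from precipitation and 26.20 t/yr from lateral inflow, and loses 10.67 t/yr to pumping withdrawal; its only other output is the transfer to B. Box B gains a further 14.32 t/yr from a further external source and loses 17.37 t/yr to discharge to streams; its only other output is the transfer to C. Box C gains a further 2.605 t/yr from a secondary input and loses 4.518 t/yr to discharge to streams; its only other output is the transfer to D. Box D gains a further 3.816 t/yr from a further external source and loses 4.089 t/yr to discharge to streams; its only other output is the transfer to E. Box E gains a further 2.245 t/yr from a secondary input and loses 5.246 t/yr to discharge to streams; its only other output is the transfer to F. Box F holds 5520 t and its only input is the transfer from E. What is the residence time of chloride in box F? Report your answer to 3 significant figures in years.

Box A: F(A→B) = (5.066 + 26.20) − 10.67 = 20.596 t/yr.
Box B: F(B→C) = (20.596 + 14.32) − 17.37 = 17.546 t/yr.
Box C: F(C→D) = (17.546 + 2.605) − 4.518 = 15.633 t/yr.
Box D: F(D→E) = (15.633 + 3.816) − 4.089 = 15.360 t/yr.
Box E: F(E→F) = (15.360 + 2.245) − 5.246 = 12.359 t/yr.
Box F throughput = its input = 12.359 t/yr; τ = 5520 / 12.359 = 446.6 yr.

447 yr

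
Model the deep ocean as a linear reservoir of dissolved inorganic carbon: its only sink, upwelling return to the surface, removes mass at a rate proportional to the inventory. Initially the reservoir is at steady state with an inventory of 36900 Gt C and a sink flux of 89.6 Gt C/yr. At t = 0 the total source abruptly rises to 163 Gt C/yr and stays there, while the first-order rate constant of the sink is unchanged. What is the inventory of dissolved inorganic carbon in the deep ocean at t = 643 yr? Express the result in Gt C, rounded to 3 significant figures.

60800 Gt C

Residence time τ = M₀/F₀ = 411.8 yr. The eventual steady state is M_∞ = M₀·(F₁/F₀) = 36900 × 163/89.6 = 67128 Gt C.
The anomaly ΔM(t) = M(t) − M_∞ decays as ΔM₀·e^(−t/τ) with ΔM₀ = 36900 − 67128 = −30230 Gt C.
At t = 643 yr, e^(−t/τ) = e^(−1.561) = 0.2099, so ΔM = −6344 Gt C and M = 67128 − 6344 = 60785 Gt C.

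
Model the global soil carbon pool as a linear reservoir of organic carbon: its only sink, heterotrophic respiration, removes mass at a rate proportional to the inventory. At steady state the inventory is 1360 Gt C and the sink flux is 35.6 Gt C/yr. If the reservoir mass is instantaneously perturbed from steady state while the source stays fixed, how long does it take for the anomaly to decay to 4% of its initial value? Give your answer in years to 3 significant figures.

For a linear reservoir the anomaly decays as exp(−t/τ) with τ = M/F = 1360/35.6 = 38.20 yr.
exp(−t/τ) = 0.04 ⇒ t = −τ ln(0.04) = 38.20 × 3.219 = 123.0 yr.

123 yr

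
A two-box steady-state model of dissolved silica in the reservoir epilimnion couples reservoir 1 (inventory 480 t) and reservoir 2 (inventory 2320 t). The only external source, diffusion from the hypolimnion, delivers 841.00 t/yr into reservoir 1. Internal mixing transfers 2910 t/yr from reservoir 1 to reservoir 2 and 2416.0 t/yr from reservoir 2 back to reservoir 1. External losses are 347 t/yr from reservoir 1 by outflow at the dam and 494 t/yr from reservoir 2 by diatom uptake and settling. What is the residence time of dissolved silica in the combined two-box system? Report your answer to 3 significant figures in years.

3.33 yr

Treat the two boxes together as one reservoir: the mixing fluxes between them are internal recycling, so τ = ΣM / Σ(external losses).
M_total = 480 + 2320 = 2800.0 t.
ΣF_external_out = 347 + 494 = 841.00 t/yr.
τ = M_total / ΣF_ext = 2800.0 / 841.00 = 3.329 yr.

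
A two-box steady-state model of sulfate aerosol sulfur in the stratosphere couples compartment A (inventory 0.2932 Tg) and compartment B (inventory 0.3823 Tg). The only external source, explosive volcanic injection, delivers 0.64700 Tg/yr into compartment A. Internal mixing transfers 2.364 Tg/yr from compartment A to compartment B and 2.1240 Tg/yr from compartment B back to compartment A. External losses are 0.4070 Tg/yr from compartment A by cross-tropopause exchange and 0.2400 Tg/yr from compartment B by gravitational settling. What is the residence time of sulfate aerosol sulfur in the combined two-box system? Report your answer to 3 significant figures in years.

Treat the two boxes together as one reservoir: the mixing fluxes between them are internal recycling, so τ = ΣM / Σ(external losses).
M_total = 0.2932 + 0.3823 = 0.67550 Tg.
ΣF_external_out = 0.4070 + 0.2400 = 0.64700 Tg/yr.
τ = M_total / ΣF_ext = 0.67550 / 0.64700 = 1.044 yr.

1.04 yr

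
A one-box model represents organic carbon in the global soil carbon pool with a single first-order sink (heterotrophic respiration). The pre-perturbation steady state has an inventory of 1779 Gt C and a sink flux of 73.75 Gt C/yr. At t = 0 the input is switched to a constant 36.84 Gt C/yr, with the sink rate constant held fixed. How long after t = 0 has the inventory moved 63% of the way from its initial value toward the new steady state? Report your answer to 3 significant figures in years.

τ = M₀/F₀ = 1779/73.75 = 24.12 yr.
The remaining gap fraction is e^(−t/τ); 63% covered ⇒ e^(−t/τ) = 0.370.
t = −τ ln(0.370) = 24.12 × 0.9943 = 23.98 yr.

24.0 yr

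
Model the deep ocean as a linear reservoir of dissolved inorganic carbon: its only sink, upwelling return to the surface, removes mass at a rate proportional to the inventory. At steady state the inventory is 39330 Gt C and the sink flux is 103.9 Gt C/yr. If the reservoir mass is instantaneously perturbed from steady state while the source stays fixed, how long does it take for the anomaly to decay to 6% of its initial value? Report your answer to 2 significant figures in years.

For a linear reservoir the anomaly decays as exp(−t/τ) with τ = M/F = 39330/103.9 = 378.5 yr.
exp(−t/τ) = 0.06 ⇒ t = −τ ln(0.06) = 378.5 × 2.813 = 1065 yr.

1100 yr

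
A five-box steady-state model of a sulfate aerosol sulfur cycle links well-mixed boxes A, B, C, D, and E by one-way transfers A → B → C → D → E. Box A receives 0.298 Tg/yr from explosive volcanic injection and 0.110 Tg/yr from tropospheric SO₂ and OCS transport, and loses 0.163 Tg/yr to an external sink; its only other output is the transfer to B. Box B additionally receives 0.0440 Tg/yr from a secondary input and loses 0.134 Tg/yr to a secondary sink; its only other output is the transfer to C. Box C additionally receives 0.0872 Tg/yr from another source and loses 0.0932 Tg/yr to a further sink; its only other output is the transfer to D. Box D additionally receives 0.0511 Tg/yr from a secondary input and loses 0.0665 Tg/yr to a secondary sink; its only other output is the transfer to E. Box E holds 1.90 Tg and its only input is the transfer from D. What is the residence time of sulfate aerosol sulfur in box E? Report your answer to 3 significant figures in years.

Box A: F(A→B) = (0.298 + 0.110) − 0.163 = 0.24500 Tg/yr.
Box B: F(B→C) = (0.24500 + 0.0440) − 0.134 = 0.15500 Tg/yr.
Box C: F(C→D) = (0.15500 + 0.0872) − 0.0932 = 0.14900 Tg/yr.
Box D: F(D→E) = (0.14900 + 0.0511) − 0.0665 = 0.13360 Tg/yr.
Box E throughput = its input = 0.13360 Tg/yr; τ = 1.90 / 0.13360 = 14.22 yr.

14.2 yr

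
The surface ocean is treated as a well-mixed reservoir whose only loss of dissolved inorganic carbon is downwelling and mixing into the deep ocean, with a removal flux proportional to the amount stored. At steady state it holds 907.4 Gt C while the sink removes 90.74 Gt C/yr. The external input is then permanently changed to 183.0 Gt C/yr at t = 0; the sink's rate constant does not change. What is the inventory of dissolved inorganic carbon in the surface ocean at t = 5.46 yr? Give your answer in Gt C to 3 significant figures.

1300 Gt C

τ = M₀/F₀ = 907.4/90.74 = 10.00 yr; rate constant k = 1/τ.
New steady state M_∞ = F₁/k = F₁·τ = 183.0 × 10.00 = 1830.0 Gt C.
M(t) = M_∞ + (M₀ − M_∞)·e^(−t/τ); t/τ = 5.46/10.00 = 0.5460, so e^(−t/τ) = 0.5793.
M(t) = 1830.0 − 922.6 × 0.5793 = 1295.6 Gt C.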